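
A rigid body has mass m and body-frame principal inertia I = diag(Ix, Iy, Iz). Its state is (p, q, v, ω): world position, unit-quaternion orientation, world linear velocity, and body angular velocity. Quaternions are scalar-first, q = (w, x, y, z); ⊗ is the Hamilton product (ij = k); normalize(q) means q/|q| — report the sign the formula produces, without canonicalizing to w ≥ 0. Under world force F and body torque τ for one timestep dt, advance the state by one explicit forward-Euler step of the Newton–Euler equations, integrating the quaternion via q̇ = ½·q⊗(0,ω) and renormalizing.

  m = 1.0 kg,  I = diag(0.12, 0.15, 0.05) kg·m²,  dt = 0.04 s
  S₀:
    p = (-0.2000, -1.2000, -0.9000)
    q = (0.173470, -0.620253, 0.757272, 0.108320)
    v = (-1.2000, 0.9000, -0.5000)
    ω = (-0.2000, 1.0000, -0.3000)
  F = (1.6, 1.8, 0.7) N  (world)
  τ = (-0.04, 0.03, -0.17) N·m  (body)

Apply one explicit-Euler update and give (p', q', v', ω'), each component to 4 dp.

p' = (-0.2480, -1.1640, -0.9200)
q' = (0.1565, -0.6275, 0.7564, 0.0979)
v' = (-1.1360, 0.9720, -0.4720)
ω' = (-0.2233, 1.0069, -0.4312)

a = F/m = (1.6000, 1.8000, 0.7000)
new position p' = (-0.2480, -1.1640, -0.9200)
new velocity v' = (-1.1360, 0.9720, -0.4720)
(τ − ω×Iω)/I = (-0.5833, 0.1720, -3.2800)
ω' = ω + α·dt = (-0.2233, 1.0069, -0.4312)
2q̇ = q⊗(0,ω) = (-0.8488266, -0.3701956, -0.0342699, -0.5208396)
q' = normalize(q + ½dt·q⊗(0,ω)) = (0.1565, -0.6275, 0.7564, 0.0979)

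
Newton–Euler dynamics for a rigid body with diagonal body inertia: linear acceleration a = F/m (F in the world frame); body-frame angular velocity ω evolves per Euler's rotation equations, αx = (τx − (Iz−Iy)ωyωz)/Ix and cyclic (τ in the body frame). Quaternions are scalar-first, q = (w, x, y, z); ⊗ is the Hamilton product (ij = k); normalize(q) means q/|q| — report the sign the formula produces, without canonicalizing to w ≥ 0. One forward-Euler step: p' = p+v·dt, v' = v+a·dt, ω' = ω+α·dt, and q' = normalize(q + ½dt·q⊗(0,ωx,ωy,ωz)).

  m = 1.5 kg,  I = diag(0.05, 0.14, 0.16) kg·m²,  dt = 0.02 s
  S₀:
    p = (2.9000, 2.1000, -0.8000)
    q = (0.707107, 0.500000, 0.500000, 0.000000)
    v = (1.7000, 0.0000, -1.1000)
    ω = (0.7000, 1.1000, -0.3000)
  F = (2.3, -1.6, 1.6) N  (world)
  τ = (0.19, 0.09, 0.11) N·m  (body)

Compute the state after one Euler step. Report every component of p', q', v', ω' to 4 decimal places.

p' = (2.9340, 2.1000, -0.8220)
q' = (0.6980, 0.5034, 0.5092, -0.0001)
v' = (1.7307, -0.0213, -1.0787)
ω' = (0.7786, 1.1096, -0.2949)

p + v·dt = (2.9340, 2.1000, -0.8220)
new velocity v' = (1.7307, -0.0213, -1.0787)
α = I⁻¹(τ − ω×Iω) = (3.9320, 0.4779, 0.2544)
new body rate ω' = (0.7786, 1.1096, -0.2949)
2q̇ = q⊗(0,ω) = (-0.9000000, 0.3449749, 0.9278177, -0.0121321)
q' = normalize(q + ½dt·q⊗(0,ω)) = (0.6980, 0.5034, 0.5092, -0.0001)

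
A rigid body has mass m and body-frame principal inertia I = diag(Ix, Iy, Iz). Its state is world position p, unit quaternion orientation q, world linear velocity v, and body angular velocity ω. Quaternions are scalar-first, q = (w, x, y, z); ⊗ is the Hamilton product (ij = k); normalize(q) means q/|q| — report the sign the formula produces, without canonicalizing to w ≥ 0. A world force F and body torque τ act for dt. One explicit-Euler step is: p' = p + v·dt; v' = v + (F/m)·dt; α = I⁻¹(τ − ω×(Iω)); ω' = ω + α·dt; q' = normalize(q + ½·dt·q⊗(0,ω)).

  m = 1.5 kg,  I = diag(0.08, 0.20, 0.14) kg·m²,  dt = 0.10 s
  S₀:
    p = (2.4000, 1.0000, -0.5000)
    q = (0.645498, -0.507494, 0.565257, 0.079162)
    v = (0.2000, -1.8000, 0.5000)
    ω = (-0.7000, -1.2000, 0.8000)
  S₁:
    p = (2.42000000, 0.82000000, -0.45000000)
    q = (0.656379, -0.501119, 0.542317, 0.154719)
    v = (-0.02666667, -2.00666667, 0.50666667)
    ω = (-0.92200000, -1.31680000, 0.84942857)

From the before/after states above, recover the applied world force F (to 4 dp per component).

F = (-3.4000, -3.1000, 0.1000)

v₁ − v₀ = (-0.22666667, -0.20666667, 0.00666667)
F = m·Δv/dt = (-3.4000, -3.1000, 0.1000)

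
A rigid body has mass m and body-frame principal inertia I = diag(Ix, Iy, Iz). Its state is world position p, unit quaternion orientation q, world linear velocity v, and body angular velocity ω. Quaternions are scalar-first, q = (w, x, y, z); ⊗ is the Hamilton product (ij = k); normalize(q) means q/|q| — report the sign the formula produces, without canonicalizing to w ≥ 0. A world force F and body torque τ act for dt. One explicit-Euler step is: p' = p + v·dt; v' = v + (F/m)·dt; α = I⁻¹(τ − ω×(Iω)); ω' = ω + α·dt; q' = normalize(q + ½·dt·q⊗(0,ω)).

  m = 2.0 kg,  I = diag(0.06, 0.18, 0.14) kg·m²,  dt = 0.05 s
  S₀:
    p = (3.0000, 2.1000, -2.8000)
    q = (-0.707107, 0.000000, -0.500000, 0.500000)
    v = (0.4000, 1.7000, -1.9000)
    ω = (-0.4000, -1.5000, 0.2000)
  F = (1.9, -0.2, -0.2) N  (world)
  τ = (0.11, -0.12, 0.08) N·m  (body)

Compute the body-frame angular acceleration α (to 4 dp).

precession coupling ω×(Iω) = (0.0120, 0.0064, 0.0720)
(τ − ω×Iω)/I = (1.6333, -0.7022, 0.0571)

α = (1.6333, -0.7022, 0.0571)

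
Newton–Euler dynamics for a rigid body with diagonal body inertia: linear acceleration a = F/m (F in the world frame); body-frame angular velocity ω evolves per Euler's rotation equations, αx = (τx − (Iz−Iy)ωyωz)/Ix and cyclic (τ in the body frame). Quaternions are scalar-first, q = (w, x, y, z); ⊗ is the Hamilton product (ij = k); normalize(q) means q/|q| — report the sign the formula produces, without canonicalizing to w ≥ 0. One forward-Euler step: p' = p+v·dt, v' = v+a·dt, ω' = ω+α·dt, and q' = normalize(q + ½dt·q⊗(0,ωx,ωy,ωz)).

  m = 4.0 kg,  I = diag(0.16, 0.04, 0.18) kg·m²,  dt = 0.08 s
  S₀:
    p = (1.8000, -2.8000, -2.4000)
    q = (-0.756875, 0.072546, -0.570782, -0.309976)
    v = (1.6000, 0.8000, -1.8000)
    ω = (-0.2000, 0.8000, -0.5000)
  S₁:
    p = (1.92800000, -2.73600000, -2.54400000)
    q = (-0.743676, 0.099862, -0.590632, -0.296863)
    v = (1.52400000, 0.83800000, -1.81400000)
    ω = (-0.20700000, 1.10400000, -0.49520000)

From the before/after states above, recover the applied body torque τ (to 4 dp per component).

τ = (-0.0700, 0.1500, 0.0300)

rate change Δω = (-0.00700000, 0.30400000, 0.00480000)
ω₀×(Iω₀) = (-0.0560, -0.0020, 0.0192)
I·α + gyro = (-0.0700, 0.1500, 0.0300)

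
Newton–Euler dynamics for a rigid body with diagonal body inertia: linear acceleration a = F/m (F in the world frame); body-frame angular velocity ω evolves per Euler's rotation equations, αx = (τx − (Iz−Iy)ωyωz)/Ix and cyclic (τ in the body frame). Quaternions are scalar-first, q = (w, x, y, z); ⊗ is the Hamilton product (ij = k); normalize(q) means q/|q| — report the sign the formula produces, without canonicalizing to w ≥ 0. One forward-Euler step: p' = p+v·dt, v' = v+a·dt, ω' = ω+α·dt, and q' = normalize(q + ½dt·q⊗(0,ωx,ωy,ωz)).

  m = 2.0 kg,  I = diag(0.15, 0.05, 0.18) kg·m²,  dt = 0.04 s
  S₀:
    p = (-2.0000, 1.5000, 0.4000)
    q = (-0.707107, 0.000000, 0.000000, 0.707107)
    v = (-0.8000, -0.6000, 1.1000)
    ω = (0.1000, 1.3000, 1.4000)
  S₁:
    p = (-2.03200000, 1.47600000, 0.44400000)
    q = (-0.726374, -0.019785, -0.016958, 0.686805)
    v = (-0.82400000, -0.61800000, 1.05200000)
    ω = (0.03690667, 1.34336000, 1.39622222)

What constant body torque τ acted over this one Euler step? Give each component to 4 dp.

Δω = ω₁−ω₀ = (-0.06309333, 0.04336000, -0.00377778)
precession coupling = (0.2366, -0.0042, -0.0130)
τ = I·(Δω/dt) + ω₀×(Iω₀) = (0.0000, 0.0500, -0.0300)

τ = (0.0000, 0.0500, -0.0300)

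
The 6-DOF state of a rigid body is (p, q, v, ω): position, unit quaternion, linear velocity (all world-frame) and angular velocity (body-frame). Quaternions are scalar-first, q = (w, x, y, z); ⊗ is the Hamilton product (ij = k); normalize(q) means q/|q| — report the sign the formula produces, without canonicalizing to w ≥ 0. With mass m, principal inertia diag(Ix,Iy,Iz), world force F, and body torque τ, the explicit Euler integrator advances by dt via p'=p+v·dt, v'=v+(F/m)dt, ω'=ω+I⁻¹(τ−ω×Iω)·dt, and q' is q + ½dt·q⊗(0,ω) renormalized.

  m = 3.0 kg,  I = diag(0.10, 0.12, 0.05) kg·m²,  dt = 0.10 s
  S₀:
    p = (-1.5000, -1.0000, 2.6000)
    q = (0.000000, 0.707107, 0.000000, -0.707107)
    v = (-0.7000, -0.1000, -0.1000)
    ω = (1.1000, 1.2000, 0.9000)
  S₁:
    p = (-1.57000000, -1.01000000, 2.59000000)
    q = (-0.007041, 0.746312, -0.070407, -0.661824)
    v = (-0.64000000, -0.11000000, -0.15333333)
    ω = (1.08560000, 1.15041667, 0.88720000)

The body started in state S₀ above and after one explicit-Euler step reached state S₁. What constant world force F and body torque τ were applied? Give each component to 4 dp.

rate change Δω = (-0.01440000, -0.04958333, -0.01280000)
ω₀×(Iω₀) = (-0.0756, 0.0495, 0.0264)
τ = I·(Δω/dt) + ω₀×(Iω₀) = (-0.0900, -0.0100, 0.0200)
velocity change Δv = (0.06000000, -0.01000000, -0.05333333)
applied force F = (1.8000, -0.3000, -1.6000)

F = (1.8000, -0.3000, -1.6000)
τ = (-0.0900, -0.0100, 0.0200)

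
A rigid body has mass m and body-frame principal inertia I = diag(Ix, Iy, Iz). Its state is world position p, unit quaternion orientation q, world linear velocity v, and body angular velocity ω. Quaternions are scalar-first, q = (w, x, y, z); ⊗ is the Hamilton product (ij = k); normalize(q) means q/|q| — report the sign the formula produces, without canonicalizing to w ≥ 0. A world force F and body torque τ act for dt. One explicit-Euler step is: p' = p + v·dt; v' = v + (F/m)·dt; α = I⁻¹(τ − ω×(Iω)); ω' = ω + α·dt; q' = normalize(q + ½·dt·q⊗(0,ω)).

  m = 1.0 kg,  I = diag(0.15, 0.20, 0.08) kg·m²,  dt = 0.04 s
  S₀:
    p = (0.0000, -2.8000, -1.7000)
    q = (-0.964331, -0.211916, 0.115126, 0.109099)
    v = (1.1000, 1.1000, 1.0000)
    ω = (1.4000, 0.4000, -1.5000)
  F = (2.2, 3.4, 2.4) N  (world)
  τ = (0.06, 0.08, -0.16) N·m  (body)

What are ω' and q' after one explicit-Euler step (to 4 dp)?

ω' = (1.3968, 0.4454, -1.5940)
q' = (-0.9552, -0.2430, 0.1040, 0.1330)

(τ − ω×Iω)/I = (-0.0800, 1.1350, -2.3500)
ω + α·dt = (1.3968, 0.4454, -1.5940)
q⊗(0,ω) = (0.4142805, -1.5663920, -0.5508678, 1.2005537)
q' = normalize(q + ½dt·q⊗(0,ω)) = (-0.9552, -0.2430, 0.1040, 0.1330)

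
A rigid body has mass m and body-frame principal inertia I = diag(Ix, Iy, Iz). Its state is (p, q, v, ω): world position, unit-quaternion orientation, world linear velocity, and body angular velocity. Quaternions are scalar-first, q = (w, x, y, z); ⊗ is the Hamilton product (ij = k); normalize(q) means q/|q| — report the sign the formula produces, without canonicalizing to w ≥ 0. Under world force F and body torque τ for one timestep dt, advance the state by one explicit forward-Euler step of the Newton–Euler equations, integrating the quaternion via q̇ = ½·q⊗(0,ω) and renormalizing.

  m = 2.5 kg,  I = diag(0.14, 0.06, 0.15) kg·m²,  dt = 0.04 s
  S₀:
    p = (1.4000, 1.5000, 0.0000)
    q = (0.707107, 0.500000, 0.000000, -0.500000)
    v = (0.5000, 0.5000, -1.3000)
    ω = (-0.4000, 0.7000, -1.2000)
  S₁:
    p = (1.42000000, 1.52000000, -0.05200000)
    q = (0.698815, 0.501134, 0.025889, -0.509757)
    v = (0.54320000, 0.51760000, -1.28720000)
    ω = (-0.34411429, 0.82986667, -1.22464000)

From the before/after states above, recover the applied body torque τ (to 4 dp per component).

τ = (0.1200, 0.1900, -0.0700)

rate change Δω = (0.05588571, 0.12986667, -0.02464000)
ω₀×(Iω₀) = (-0.0756, -0.0048, 0.0224)
τ = I·(Δω/dt) + ω₀×(Iω₀) = (0.1200, 0.1900, -0.0700)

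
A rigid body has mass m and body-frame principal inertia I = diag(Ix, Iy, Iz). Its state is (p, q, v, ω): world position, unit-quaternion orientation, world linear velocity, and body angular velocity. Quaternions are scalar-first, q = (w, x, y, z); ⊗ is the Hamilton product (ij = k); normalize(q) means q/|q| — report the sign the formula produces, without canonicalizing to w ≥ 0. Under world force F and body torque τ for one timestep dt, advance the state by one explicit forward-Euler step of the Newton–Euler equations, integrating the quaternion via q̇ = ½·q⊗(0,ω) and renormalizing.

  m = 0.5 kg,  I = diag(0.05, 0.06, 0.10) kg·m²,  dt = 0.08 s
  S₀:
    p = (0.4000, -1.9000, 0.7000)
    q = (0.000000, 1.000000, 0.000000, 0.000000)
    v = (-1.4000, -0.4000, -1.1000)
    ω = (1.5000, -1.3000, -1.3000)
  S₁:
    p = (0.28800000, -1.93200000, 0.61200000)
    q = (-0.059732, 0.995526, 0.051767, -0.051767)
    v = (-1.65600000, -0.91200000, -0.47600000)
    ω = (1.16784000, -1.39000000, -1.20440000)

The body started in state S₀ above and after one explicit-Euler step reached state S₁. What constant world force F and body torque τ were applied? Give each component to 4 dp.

velocity change Δv = (-0.25600000, -0.51200000, 0.62400000)
m·(v₁−v₀)/dt = (-1.6000, -3.2000, 3.9000)
Δω = ω₁−ω₀ = (-0.33216000, -0.09000000, 0.09560000)
gyro term ω₀×Iω₀ = (0.0676, 0.0975, -0.0195)
τ = I·(Δω/dt) + ω₀×(Iω₀) = (-0.1400, 0.0300, 0.1000)

F = (-1.6000, -3.2000, 3.9000)
τ = (-0.1400, 0.0300, 0.1000)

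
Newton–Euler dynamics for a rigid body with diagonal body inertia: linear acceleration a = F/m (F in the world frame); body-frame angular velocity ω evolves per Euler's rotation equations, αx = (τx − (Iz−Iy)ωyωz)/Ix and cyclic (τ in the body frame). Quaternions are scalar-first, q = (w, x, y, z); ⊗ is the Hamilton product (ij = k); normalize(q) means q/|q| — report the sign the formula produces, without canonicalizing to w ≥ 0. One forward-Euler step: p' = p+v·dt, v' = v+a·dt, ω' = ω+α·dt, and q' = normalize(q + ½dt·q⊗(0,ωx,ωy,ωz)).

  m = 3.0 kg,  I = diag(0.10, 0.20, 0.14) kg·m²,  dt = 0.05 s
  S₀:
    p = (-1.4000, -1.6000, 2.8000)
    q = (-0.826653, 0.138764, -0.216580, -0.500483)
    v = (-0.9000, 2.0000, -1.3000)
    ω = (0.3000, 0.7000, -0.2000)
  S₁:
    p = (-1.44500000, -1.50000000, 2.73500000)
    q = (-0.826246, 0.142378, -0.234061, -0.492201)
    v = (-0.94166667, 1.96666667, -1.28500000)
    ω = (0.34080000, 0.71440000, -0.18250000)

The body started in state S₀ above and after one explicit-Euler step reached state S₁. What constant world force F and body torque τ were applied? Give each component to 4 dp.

Δv = v₁−v₀ = (-0.04166667, -0.03333333, 0.01500000)
applied force F = (-2.5000, -2.0000, 0.9000)
ω₁ − ω₀ = (0.04080000, 0.01440000, 0.01750000)
precession coupling = (0.0084, 0.0024, 0.0210)
τ = I·(Δω/dt) + ω₀×(Iω₀) = (0.0900, 0.0600, 0.0700)

F = (-2.5000, -2.0000, 0.9000)
τ = (0.0900, 0.0600, 0.0700)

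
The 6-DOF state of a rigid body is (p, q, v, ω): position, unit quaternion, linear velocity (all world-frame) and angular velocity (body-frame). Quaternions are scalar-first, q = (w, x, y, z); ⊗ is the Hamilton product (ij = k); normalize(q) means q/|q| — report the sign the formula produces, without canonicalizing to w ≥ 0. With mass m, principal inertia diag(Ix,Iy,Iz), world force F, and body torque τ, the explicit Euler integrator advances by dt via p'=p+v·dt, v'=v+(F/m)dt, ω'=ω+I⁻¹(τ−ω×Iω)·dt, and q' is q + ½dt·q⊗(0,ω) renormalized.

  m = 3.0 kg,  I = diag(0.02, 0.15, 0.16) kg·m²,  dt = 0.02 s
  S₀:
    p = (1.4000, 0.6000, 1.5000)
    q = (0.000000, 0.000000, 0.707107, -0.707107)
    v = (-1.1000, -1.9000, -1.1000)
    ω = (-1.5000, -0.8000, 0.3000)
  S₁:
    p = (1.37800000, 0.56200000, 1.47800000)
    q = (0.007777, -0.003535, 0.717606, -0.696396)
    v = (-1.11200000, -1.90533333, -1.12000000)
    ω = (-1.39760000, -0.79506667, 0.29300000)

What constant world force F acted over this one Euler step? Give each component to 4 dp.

v₁ − v₀ = (-0.01200000, -0.00533333, -0.02000000)
m·(v₁−v₀)/dt = (-1.8000, -0.8000, -3.0000)

F = (-1.8000, -0.8000, -3.0000)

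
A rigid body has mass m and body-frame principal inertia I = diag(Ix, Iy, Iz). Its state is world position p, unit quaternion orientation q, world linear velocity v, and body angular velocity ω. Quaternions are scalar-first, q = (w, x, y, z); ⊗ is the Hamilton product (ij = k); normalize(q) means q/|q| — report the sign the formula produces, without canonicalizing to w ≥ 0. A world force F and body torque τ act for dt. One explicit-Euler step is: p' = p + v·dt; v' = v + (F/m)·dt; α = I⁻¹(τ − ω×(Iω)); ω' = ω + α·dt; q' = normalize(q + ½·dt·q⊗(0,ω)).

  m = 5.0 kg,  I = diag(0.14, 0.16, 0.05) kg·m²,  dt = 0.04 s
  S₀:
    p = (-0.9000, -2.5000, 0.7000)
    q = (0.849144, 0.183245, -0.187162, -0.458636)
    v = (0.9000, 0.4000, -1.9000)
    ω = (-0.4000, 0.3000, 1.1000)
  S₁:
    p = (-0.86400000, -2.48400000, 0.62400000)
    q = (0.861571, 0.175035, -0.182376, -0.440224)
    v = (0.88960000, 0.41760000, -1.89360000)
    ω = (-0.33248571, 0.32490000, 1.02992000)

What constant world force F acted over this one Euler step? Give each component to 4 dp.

Δv = v₁−v₀ = (-0.01040000, 0.01760000, 0.00640000)
m·(v₁−v₀)/dt = (-1.3000, 2.2000, 0.8000)

F = (-1.3000, 2.2000, 0.8000)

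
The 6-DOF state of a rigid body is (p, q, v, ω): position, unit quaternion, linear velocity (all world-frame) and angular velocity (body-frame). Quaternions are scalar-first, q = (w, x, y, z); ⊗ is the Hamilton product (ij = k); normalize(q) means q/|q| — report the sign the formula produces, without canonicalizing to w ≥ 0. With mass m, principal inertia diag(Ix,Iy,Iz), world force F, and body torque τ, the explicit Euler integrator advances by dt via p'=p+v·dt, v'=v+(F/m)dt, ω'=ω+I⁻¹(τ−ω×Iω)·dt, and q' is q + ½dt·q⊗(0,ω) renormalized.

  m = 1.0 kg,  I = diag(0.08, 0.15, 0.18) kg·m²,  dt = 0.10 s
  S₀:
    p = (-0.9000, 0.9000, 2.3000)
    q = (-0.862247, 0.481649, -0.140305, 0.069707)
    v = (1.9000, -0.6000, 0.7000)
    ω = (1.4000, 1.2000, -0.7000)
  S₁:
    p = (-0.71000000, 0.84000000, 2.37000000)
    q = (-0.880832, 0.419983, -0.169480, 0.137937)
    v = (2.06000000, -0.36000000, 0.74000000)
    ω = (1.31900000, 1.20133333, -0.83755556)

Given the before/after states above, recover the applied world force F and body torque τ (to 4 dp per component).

Δω = ω₁−ω₀ = (-0.08100000, 0.00133333, -0.13755556)
applied torque τ = (-0.0900, 0.1000, -0.1300)
v₁ − v₀ = (0.16000000, 0.24000000, 0.04000000)
applied force F = (1.6000, 2.4000, 0.4000)

F = (1.6000, 2.4000, 0.4000)
τ = (-0.0900, 0.1000, -0.1300)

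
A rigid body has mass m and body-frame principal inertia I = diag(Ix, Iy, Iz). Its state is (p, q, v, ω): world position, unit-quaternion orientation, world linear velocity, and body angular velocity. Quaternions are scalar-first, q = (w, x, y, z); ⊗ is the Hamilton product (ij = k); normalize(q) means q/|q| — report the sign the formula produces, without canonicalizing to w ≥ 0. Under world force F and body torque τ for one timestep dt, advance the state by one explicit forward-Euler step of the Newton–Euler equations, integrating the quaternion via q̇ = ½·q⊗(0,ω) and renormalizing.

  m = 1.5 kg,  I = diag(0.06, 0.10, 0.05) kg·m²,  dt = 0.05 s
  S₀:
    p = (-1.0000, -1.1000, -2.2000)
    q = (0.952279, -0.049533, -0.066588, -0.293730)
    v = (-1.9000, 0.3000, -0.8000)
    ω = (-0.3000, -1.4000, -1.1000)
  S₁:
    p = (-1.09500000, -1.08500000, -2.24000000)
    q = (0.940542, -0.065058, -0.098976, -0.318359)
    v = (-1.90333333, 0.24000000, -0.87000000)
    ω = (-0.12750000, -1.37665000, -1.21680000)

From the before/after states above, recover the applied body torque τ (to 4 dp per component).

rate change Δω = (0.17250000, 0.02335000, -0.11680000)
applied torque τ = (0.1300, 0.0500, -0.1000)

τ = (0.1300, 0.0500, -0.1000)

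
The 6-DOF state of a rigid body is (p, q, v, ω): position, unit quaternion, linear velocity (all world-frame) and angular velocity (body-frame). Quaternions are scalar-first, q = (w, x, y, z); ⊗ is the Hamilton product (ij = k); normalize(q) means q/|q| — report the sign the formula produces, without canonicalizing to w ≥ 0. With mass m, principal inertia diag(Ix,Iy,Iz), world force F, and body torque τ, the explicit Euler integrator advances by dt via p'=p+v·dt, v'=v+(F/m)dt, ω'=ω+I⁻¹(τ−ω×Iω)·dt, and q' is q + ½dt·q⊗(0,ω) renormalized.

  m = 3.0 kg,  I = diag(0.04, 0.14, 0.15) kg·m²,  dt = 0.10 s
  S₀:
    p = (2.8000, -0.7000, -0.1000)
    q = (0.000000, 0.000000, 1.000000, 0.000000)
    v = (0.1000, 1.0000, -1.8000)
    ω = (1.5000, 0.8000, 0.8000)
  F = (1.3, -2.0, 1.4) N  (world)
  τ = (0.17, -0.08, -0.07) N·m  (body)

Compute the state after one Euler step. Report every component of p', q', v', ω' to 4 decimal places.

p' = (2.8100, -0.6000, -0.2800)
q' = (-0.0398, 0.0398, 0.9956, -0.0747)
v' = (0.1433, 0.9333, -1.7533)
ω' = (1.9090, 0.8371, 0.6733)

new position p' = (2.8100, -0.6000, -0.2800)
v + (F/m)dt = (0.1433, 0.9333, -1.7533)
angular accel α = (4.0900, 0.3714, -1.2667)
ω' = ω + α·dt = (1.9090, 0.8371, 0.6733)
2q̇ = q⊗(0,ω) = (-0.8000000, 0.8000000, 0.0000000, -1.5000000)
q' = normalize(q + ½dt·q⊗(0,ω)) = (-0.0398, 0.0398, 0.9956, -0.0747)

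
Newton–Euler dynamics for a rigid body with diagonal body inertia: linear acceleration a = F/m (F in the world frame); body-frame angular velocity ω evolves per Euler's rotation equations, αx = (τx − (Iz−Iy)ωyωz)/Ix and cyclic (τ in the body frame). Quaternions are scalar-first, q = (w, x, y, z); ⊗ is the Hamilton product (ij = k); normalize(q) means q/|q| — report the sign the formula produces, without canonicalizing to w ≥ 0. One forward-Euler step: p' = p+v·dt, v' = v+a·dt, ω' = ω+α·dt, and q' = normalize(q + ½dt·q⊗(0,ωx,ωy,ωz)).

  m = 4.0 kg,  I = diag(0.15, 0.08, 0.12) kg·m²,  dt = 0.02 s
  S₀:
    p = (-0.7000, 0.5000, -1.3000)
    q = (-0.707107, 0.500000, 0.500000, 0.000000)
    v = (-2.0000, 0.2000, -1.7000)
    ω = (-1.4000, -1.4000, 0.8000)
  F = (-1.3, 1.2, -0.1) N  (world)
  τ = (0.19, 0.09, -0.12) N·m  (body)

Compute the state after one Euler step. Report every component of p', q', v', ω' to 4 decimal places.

p + v·dt = (-0.7400, 0.5040, -1.3340)
v + (F/m)dt = (-2.0065, 0.2060, -1.7005)
precession coupling ω×(Iω) = (-0.0448, -0.0336, -0.1372)
angular accel α = (1.5653, 1.5450, 0.1433)
ω' = ω + α·dt = (-1.3687, -1.3691, 0.8029)
Hamilton product q⊗(0,ω) = (1.4000000, 1.3899498, 0.5899498, -0.5656856)
updated quaternion q' = (-0.6929, 0.5138, 0.5058, -0.0057)

p' = (-0.7400, 0.5040, -1.3340)
q' = (-0.6929, 0.5138, 0.5058, -0.0057)
v' = (-2.0065, 0.2060, -1.7005)
ω' = (-1.3687, -1.3691, 0.8029)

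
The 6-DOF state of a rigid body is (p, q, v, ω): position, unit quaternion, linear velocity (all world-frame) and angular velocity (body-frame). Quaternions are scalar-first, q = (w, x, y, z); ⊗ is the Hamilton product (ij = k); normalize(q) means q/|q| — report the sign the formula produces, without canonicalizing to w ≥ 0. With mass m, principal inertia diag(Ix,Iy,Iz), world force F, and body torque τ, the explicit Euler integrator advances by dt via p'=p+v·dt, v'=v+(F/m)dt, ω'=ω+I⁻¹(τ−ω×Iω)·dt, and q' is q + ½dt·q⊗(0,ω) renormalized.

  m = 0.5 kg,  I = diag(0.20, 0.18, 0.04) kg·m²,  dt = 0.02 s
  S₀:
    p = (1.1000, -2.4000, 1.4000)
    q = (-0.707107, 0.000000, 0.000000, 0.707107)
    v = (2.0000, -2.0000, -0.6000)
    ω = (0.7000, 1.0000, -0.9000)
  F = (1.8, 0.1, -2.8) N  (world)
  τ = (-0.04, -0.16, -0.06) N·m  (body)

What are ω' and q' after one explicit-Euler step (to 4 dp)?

(τ − ω×Iω)/I = (-0.8300, -0.3289, -1.1500)
new body rate ω' = (0.6834, 0.9934, -0.9230)
q⊗(0,ω) = (0.6363963, -1.2020819, -0.2121321, 0.6363963)
q + ½dt·q⊗(0,ω), renormalized = (-0.7007, -0.0120, -0.0021, 0.7134)

ω' = (0.6834, 0.9934, -0.9230)
q' = (-0.7007, -0.0120, -0.0021, 0.7134)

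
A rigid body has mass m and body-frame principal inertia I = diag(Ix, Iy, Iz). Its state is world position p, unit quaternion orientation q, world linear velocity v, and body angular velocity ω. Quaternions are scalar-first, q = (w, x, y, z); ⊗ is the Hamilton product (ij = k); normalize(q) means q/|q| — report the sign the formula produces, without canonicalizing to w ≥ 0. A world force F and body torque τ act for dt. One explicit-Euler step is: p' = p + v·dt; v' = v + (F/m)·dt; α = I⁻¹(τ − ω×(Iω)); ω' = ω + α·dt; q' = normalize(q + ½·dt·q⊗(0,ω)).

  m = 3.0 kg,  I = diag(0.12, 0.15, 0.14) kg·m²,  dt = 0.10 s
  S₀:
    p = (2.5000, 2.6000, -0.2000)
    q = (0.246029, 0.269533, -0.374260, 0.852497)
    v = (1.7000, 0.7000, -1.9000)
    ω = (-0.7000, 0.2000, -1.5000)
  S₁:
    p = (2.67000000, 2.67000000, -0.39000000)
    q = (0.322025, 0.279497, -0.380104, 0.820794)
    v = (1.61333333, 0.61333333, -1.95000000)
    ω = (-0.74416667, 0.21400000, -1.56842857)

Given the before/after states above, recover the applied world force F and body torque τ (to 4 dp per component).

F = (-2.6000, -2.6000, -1.5000)
τ = (-0.0500, 0.0000, -0.1000)

v₁ − v₀ = (-0.08666667, -0.08666667, -0.05000000)
m·(v₁−v₀)/dt = (-2.6000, -2.6000, -1.5000)
rate change Δω = (-0.04416667, 0.01400000, -0.06842857)
gyro term ω₀×Iω₀ = (0.0030, -0.0210, -0.0042)
applied torque τ = (-0.0500, 0.0000, -0.1000)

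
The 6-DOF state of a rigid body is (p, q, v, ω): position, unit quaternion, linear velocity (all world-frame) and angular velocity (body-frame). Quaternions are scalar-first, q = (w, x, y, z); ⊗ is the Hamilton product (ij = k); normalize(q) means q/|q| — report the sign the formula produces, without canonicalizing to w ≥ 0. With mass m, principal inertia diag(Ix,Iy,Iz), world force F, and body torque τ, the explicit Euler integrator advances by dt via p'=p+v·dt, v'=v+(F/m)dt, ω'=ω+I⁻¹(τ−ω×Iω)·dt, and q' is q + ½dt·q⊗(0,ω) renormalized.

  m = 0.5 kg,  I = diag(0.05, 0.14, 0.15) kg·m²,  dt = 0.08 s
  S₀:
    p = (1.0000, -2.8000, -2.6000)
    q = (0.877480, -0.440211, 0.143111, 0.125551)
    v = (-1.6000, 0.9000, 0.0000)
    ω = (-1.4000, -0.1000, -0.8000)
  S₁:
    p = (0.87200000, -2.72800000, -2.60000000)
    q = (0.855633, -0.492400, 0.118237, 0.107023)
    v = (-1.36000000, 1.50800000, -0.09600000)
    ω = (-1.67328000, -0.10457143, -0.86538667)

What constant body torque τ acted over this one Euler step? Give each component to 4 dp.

rate change Δω = (-0.27328000, -0.00457143, -0.06538667)
gyro term ω₀×Iω₀ = (0.0008, -0.1120, 0.0126)
applied torque τ = (-0.1700, -0.1200, -0.1100)

τ = (-0.1700, -0.1200, -0.1100)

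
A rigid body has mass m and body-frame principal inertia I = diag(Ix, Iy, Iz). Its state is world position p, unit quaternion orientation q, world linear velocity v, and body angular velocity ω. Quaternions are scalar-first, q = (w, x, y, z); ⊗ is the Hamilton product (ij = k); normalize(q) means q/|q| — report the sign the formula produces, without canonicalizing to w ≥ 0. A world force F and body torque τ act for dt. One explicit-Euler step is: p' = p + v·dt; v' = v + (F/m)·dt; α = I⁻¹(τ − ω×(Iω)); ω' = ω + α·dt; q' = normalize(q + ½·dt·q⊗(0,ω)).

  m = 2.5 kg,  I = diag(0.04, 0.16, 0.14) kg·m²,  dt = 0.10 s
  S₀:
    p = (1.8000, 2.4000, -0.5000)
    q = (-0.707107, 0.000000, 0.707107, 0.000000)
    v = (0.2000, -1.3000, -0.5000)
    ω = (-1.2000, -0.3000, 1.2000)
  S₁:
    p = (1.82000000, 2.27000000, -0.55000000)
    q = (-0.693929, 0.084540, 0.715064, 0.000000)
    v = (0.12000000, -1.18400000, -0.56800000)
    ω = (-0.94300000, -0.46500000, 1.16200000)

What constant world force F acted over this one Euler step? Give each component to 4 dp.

F = (-2.0000, 2.9000, -1.7000)

Δv = v₁−v₀ = (-0.08000000, 0.11600000, -0.06800000)
F = m·Δv/dt = (-2.0000, 2.9000, -1.7000)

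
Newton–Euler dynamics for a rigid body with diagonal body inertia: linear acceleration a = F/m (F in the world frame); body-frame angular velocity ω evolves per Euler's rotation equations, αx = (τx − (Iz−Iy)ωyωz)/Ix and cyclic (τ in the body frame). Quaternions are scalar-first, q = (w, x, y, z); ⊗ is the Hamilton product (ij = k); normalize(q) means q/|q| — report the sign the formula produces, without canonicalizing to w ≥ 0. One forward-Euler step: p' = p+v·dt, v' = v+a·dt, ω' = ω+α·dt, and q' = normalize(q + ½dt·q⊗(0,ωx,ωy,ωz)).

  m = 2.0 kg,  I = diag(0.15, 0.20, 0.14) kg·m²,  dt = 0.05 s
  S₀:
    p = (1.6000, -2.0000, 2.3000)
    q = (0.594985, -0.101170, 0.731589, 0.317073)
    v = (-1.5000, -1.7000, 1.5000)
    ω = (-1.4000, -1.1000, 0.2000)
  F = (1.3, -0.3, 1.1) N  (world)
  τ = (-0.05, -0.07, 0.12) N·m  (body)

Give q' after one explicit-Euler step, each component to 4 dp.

q' = (0.6094, -0.1095, 0.7039, 0.3481)

Hamilton product q⊗(0,ω) = (0.5996953, -0.3378809, -1.0781517, 1.2545086)
updated quaternion q' = (0.6094, -0.1095, 0.7039, 0.3481)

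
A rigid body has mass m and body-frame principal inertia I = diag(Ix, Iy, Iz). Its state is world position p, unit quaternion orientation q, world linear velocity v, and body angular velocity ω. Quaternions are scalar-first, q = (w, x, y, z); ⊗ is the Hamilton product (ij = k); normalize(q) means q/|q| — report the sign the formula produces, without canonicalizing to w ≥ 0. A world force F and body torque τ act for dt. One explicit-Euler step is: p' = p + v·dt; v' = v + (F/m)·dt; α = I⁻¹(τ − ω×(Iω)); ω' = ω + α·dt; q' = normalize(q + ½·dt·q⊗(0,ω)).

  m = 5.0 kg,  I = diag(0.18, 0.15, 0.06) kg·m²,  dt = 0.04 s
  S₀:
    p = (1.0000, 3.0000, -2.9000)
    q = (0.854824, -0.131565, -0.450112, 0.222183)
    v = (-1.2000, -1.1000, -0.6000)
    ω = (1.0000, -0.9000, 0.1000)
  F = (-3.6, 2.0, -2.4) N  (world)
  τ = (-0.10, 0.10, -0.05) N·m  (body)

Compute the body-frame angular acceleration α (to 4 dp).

precession coupling ω×(Iω) = (0.0081, 0.0120, 0.0270)
(τ − ω×Iω)/I = (-0.6006, 0.5867, -1.2833)

α = (-0.6006, 0.5867, -1.2833)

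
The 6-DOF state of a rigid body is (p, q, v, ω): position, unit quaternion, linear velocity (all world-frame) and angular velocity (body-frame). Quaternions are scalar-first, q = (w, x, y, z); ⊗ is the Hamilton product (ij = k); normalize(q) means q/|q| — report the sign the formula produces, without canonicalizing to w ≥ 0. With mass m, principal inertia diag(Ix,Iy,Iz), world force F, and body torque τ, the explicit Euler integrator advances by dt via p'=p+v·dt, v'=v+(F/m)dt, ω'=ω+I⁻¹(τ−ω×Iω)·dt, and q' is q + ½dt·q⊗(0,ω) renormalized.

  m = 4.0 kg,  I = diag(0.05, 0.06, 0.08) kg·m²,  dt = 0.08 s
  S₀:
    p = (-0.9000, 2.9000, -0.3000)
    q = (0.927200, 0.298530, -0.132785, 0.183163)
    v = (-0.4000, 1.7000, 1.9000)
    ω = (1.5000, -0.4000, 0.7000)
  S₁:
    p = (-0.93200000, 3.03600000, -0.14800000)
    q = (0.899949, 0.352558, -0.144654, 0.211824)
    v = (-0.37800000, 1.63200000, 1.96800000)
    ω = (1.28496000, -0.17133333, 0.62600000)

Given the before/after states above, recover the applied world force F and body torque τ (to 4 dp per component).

Δv = v₁−v₀ = (0.02200000, -0.06800000, 0.06800000)
m·(v₁−v₀)/dt = (1.1000, -3.4000, 3.4000)
Δω = ω₁−ω₀ = (-0.21504000, 0.22866667, -0.07400000)
applied torque τ = (-0.1400, 0.1400, -0.0800)

F = (1.1000, -3.4000, 3.4000)
τ = (-0.1400, 0.1400, -0.0800)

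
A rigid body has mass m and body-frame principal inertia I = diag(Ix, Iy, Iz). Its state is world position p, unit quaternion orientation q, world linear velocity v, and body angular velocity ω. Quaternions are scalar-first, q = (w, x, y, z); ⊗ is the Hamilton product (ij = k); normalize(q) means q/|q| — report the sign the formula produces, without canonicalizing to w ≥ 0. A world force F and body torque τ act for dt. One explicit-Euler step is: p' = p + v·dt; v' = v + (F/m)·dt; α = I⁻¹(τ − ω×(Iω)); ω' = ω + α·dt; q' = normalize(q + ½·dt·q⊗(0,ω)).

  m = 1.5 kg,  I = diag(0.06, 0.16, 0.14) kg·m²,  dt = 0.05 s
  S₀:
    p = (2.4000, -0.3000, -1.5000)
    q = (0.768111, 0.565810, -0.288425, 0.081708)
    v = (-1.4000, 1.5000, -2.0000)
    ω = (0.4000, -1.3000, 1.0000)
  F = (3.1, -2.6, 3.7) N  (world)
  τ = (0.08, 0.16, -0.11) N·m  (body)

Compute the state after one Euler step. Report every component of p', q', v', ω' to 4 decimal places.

gyro term ω×Iω = (0.0260, -0.0320, -0.0520)
angular accel α = (0.9000, 1.2000, -0.4143)
ω + α·dt = (0.4450, -1.2400, 0.9793)
2q̇ = q⊗(0,ω) = (-0.6829845, 0.1250398, -1.5316711, 0.1479280)
q + ½dt·q⊗(0,ω), renormalized = (0.7504, 0.5684, -0.3264, 0.0853)
linear accel F/m = (2.0667, -1.7333, 2.4667)
p' = p + v·dt = (2.3300, -0.2250, -1.6000)
new velocity v' = (-1.2967, 1.4133, -1.8767)

p' = (2.3300, -0.2250, -1.6000)
q' = (0.7504, 0.5684, -0.3264, 0.0853)
v' = (-1.2967, 1.4133, -1.8767)
ω' = (0.4450, -1.2400, 0.9793)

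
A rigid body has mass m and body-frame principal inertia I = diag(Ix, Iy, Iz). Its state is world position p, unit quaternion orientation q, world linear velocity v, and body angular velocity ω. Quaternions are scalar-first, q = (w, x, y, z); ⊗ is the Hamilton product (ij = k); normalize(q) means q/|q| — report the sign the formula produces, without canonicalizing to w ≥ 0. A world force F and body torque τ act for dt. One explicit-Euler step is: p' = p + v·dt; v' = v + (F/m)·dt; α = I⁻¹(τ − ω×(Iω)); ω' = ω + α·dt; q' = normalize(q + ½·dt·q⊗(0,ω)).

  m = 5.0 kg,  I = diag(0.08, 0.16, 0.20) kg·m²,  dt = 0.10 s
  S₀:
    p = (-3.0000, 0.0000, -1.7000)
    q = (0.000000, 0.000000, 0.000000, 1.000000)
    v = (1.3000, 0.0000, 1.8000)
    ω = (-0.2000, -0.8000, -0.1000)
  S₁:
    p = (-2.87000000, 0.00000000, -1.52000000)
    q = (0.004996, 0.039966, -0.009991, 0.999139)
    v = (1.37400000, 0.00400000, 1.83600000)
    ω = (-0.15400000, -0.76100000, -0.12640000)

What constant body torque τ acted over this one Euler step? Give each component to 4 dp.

Δω = ω₁−ω₀ = (0.04600000, 0.03900000, -0.02640000)
precession coupling = (0.0032, -0.0024, 0.0128)
applied torque τ = (0.0400, 0.0600, -0.0400)

τ = (0.0400, 0.0600, -0.0400)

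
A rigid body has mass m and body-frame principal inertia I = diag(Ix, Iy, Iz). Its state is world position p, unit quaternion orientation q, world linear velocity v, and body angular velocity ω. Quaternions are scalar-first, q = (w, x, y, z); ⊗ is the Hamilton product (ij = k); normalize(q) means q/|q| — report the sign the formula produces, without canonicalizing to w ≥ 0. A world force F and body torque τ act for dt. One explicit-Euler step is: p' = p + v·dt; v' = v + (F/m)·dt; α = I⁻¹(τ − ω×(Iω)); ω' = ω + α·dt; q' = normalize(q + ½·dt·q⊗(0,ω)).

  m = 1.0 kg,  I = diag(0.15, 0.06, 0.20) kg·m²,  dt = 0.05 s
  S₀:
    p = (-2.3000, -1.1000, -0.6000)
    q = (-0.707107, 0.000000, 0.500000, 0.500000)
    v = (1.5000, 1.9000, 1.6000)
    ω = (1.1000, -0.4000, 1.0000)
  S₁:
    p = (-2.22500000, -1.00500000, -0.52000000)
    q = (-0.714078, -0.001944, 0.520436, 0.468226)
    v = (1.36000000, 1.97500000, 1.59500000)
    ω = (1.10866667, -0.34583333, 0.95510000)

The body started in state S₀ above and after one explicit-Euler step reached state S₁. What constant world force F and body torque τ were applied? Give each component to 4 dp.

F = (-2.8000, 1.5000, -0.1000)
τ = (-0.0300, 0.0100, -0.1400)

v₁ − v₀ = (-0.14000000, 0.07500000, -0.00500000)
F = m·Δv/dt = (-2.8000, 1.5000, -0.1000)
ω₁ − ω₀ = (0.00866667, 0.05416667, -0.04490000)
applied torque τ = (-0.0300, 0.0100, -0.1400)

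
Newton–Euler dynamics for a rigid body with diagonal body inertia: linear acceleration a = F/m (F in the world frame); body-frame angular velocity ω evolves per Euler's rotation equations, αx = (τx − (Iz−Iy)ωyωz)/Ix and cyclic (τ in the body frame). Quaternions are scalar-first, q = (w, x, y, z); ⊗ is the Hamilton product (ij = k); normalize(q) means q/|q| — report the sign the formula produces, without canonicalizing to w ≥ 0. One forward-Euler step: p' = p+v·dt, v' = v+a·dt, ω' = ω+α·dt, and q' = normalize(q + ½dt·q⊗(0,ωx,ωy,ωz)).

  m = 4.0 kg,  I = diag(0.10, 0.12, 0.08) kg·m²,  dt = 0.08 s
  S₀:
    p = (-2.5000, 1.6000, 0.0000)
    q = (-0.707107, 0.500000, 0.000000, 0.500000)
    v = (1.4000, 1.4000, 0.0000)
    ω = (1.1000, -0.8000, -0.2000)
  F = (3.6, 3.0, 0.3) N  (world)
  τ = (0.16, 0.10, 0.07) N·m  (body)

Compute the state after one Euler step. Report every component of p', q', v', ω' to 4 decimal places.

α = I⁻¹(τ − ω×Iω) = (1.6640, 0.8700, 1.0950)
ω + α·dt = (1.2331, -0.7304, -0.1124)
Hamilton product q⊗(0,ω) = (-0.4500000, -0.3778177, 1.2156856, -0.2585786)
q' = normalize(q + ½dt·q⊗(0,ω)) = (-0.7240, 0.4842, 0.0486, 0.4889)
a = (0.9000, 0.7500, 0.0750)
p' = p + v·dt = (-2.3880, 1.7120, 0.0000)
v' = v + a·dt = (1.4720, 1.4600, 0.0060)

p' = (-2.3880, 1.7120, 0.0000)
q' = (-0.7240, 0.4842, 0.0486, 0.4889)
v' = (1.4720, 1.4600, 0.0060)
ω' = (1.2331, -0.7304, -0.1124)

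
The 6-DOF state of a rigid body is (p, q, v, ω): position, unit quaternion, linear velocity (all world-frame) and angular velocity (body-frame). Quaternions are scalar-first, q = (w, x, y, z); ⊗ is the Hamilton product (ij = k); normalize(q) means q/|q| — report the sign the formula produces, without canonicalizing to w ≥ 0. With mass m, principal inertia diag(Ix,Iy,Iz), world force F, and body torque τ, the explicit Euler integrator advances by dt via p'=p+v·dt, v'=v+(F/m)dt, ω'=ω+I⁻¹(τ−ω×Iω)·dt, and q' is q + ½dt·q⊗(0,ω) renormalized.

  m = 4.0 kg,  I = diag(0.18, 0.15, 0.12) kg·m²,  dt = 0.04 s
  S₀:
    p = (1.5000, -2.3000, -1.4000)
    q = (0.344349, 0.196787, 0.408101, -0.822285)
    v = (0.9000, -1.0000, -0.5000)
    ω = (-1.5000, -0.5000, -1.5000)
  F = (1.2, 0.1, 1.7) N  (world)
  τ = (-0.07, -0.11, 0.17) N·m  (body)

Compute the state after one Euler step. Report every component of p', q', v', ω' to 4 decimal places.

p' = (1.5360, -2.3400, -1.4200)
q' = (0.3294, 0.1658, 0.4348, -0.8216)
v' = (0.9120, -0.9990, -0.4830)
ω' = (-1.5106, -0.5653, -1.4358)

(τ − ω×Iω)/I = (-0.2639, -1.6333, 1.6042)
ω' = ω + α·dt = (-1.5106, -0.5653, -1.4358)
q⊗(0,ω) = (-0.7341965, -1.5398175, 1.3564335, -0.0027655)
q + ½dt·q⊗(0,ω), renormalized = (0.3294, 0.1658, 0.4348, -0.8216)
p' = p + v·dt = (1.5360, -2.3400, -1.4200)
v + (F/m)dt = (0.9120, -0.9990, -0.4830)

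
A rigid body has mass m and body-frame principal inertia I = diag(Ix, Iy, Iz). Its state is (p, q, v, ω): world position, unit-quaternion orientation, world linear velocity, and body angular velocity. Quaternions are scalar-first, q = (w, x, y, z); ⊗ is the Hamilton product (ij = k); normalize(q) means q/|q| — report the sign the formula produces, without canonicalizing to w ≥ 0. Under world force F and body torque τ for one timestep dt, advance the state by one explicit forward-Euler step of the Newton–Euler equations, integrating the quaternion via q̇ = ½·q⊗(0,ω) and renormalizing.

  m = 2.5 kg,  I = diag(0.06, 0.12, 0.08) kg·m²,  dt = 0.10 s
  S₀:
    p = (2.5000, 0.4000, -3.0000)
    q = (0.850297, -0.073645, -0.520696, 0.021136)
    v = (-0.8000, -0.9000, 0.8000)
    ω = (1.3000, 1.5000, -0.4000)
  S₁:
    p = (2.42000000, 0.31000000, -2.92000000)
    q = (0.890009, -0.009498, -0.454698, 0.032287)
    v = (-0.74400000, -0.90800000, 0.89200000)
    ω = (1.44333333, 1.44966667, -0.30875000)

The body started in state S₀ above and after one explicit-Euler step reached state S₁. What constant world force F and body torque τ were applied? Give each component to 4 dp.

F = (1.4000, -0.2000, 2.3000)
τ = (0.1100, -0.0500, 0.1900)

Δv = v₁−v₀ = (0.05600000, -0.00800000, 0.09200000)
applied force F = (1.4000, -0.2000, 2.3000)
Δω = ω₁−ω₀ = (0.14333333, -0.05033333, 0.09125000)
τ = I·(Δω/dt) + ω₀×(Iω₀) = (0.1100, -0.0500, 0.1900)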